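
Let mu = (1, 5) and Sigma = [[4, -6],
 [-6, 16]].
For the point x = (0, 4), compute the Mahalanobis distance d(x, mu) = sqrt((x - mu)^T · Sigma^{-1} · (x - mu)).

Step 1 — centre the observation: (x - mu) = (-1, -1).

Step 2 — invert Sigma. det(Sigma) = 4·16 - (-6)² = 28.
  Sigma^{-1} = (1/det) · [[d, -b], [-b, a]] = [[0.5714, 0.2143],
 [0.2143, 0.1429]].

Step 3 — form the quadratic (x - mu)^T · Sigma^{-1} · (x - mu):
  Sigma^{-1} · (x - mu) = (-0.7857, -0.3571).
  (x - mu)^T · [Sigma^{-1} · (x - mu)] = (-1)·(-0.7857) + (-1)·(-0.3571) = 1.1429.

Step 4 — take square root: d = √(1.1429) ≈ 1.069.

d(x, mu) = √(1.1429) ≈ 1.069


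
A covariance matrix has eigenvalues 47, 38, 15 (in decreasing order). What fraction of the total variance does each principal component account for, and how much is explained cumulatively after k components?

Step 1 — total variance = trace(Sigma) = Σ λ_i = 47 + 38 + 15 = 100.

Step 2 — fraction explained by component i = λ_i / Σ λ:
  PC1: 47/100 = 0.47
  PC2: 38/100 = 0.38
  PC3: 15/100 = 0.15

Step 3 — cumulative fraction after k components = (λ_1 + ... + λ_k) / Σ λ:
  k = 1: 47/100 = 0.47
  k = 2: (47 + 38)/100 = 85/100 = 0.85
  k = 3: (47 + 38 + 15)/100 = 100/100 = 1

Summary (fraction, with percent):

explained: PC1 0.47 (47%), PC2 0.38 (38%), PC3 0.15 (15%);  cumulative: 0.47, 0.85, 1


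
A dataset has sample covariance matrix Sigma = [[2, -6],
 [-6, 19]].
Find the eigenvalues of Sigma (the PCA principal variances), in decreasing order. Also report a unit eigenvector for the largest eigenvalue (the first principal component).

Step 1 — characteristic polynomial of 2×2 Sigma:
  det(Sigma - λI) = λ² - trace · λ + det = 0.
  trace = 2 + 19 = 21, det = 2·19 - (-6)² = 2.
Step 2 — discriminant:
  Δ = trace² - 4·det = 441 - 8 = 433.
Step 3 — eigenvalues:
  λ = (trace ± √Δ)/2 = (21 ± 20.8087)/2,
  λ_1 = 20.9043,  λ_2 = 0.0957.

Step 4 — unit eigenvector for λ_1: solve (Sigma - λ_1 I)v = 0. First row:
  (2 - 20.9043)·v_x + (-6)·v_y = 0, i.e. (-18.9043)·v_x + (-6)·v_y = 0,
  so v ∝ (b, λ_1 - a) = (-6, 18.9043); multiply by -1 so the first entry is positive: u = (6, -18.9043).
  ||u|| = √((6)² + (-18.9043)²) = √(393.3735) ≈ 19.8336,
  v_1 = u/||u|| ≈ (0.3025, -0.9531) (||v_1|| = 1).

λ_1 = 20.9043,  λ_2 = 0.0957;  v_1 ≈ (0.3025, -0.9531)


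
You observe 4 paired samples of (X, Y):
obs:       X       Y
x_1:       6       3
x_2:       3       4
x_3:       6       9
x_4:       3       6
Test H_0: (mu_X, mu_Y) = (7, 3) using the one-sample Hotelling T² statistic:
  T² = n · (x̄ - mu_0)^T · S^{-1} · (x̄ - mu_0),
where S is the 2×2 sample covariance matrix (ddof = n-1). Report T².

Step 1 — sample mean vector:
  mean(X) = (6 + 3 + 6 + 3) / 4 = 18/4 = 4.5
  mean(Y) = (3 + 4 + 9 + 6) / 4 = 22/4 = 5.5
  x̄ = (4.5, 5.5),  deviation x̄ - mu_0 = (4.5, 5.5) - (7, 3) = (-2.5, 2.5).

Step 2 — sample covariance matrix, S[i,j] = (1/(n-1)) · Σ_k (x_{k,i} - mean_i) · (x_{k,j} - mean_j), divisor n-1 = 3:
  S[X,X] = ((1.5)·(1.5) + (-1.5)·(-1.5) + (1.5)·(1.5) + (-1.5)·(-1.5)) / 3 = 9/3 = 3
  S[X,Y] = ((1.5)·(-2.5) + (-1.5)·(-1.5) + (1.5)·(3.5) + (-1.5)·(0.5)) / 3 = 3/3 = 1
  S[Y,Y] = ((-2.5)·(-2.5) + (-1.5)·(-1.5) + (3.5)·(3.5) + (0.5)·(0.5)) / 3 = 21/3 = 7
  S = [[3, 1],
 [1, 7]].

Step 3 — invert S. det(S) = 3·7 - (1)² = 20.
  S^{-1} = (1/det) · [[d, -b], [-b, a]] = [[0.35, -0.05],
 [-0.05, 0.15]].

Step 4 — quadratic form (x̄ - mu_0)^T · S^{-1} · (x̄ - mu_0):
  S^{-1} · (x̄ - mu_0) = (-1, 0.5),
  (x̄ - mu_0)^T · [...] = (-2.5)·(-1) + (2.5)·(0.5) = 3.75.

Step 5 — scale by n: T² = 4 · 3.75 = 15.

T² ≈ 15


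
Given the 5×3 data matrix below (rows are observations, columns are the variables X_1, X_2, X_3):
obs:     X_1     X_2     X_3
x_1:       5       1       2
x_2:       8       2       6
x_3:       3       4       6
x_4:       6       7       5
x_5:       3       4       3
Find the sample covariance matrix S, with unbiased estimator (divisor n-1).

Step 1 — column means:
  mean(X_1) = (5 + 8 + 3 + 6 + 3) / 5 = 25/5 = 5
  mean(X_2) = (1 + 2 + 4 + 7 + 4) / 5 = 18/5 = 3.6
  mean(X_3) = (2 + 6 + 6 + 5 + 3) / 5 = 22/5 = 4.4

Step 2 — sample covariance S[i,j] = (1/(n-1)) · Σ_k (x_{k,i} - mean_i) · (x_{k,j} - mean_j), with n-1 = 4.
  S[X_1,X_1] = ((0)·(0) + (3)·(3) + (-2)·(-2) + (1)·(1) + (-2)·(-2)) / 4 = 18/4 = 4.5
  S[X_1,X_2] = ((0)·(-2.6) + (3)·(-1.6) + (-2)·(0.4) + (1)·(3.4) + (-2)·(0.4)) / 4 = -3/4 = -0.75
  S[X_1,X_3] = ((0)·(-2.4) + (3)·(1.6) + (-2)·(1.6) + (1)·(0.6) + (-2)·(-1.4)) / 4 = 5/4 = 1.25
  S[X_2,X_2] = ((-2.6)·(-2.6) + (-1.6)·(-1.6) + (0.4)·(0.4) + (3.4)·(3.4) + (0.4)·(0.4)) / 4 = 21.2/4 = 5.3
  S[X_2,X_3] = ((-2.6)·(-2.4) + (-1.6)·(1.6) + (0.4)·(1.6) + (3.4)·(0.6) + (0.4)·(-1.4)) / 4 = 5.8/4 = 1.45
  S[X_3,X_3] = ((-2.4)·(-2.4) + (1.6)·(1.6) + (1.6)·(1.6) + (0.6)·(0.6) + (-1.4)·(-1.4)) / 4 = 13.2/4 = 3.3

S is symmetric (S[j,i] = S[i,j]). Assembling:

S = [[4.5, -0.75, 1.25],
 [-0.75, 5.3, 1.45],
 [1.25, 1.45, 3.3]]


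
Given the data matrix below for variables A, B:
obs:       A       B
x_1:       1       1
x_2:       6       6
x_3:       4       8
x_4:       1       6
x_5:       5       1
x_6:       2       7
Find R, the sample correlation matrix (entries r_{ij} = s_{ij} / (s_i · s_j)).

Step 1 — column means:
  mean(A) = (1 + 6 + 4 + 1 + 5 + 2) / 6 = 19/6 = 3.1667
  mean(B) = (1 + 6 + 8 + 6 + 1 + 7) / 6 = 29/6 = 4.8333

Step 2 — sample variances and covariances s[i,j] = (1/(n-1)) · Σ_k (x_{k,i} - mean_i) · (x_{k,j} - mean_j), with n-1 = 5:
  s[A,A] = ((-2.1667)·(-2.1667) + (2.8333)·(2.8333) + (0.8333)·(0.8333) + (-2.1667)·(-2.1667) + (1.8333)·(1.8333) + (-1.1667)·(-1.1667)) / 5 = 22.8333/5 = 4.5667
  s[A,B] = ((-2.1667)·(-3.8333) + (2.8333)·(1.1667) + (0.8333)·(3.1667) + (-2.1667)·(1.1667) + (1.8333)·(-3.8333) + (-1.1667)·(2.1667)) / 5 = 2.1667/5 = 0.4333
  s[B,B] = ((-3.8333)·(-3.8333) + (1.1667)·(1.1667) + (3.1667)·(3.1667) + (1.1667)·(1.1667) + (-3.8333)·(-3.8333) + (2.1667)·(2.1667)) / 5 = 46.8333/5 = 9.3667
  Sample standard deviations s_i = √(s[i,i]):
  s(A) = √(4.5667) = 2.137
  s(B) = √(9.3667) = 3.0605

Step 3 — r_{ij} = s_{ij} / (s_i · s_j):
  r[A,A] = 1 (diagonal).
  r[A,B] = 0.4333 / (2.137 · 3.0605) = 0.4333 / 6.5402 = 0.0663
  r[B,B] = 1 (diagonal).

R is symmetric with unit diagonal. Assembling:

R = [[1, 0.0663],
 [0.0663, 1]]


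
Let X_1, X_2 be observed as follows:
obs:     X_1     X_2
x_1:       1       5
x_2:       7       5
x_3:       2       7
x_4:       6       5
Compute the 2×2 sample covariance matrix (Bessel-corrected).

Step 1 — column means:
  mean(X_1) = (1 + 7 + 2 + 6) / 4 = 16/4 = 4
  mean(X_2) = (5 + 5 + 7 + 5) / 4 = 22/4 = 5.5

Step 2 — sample covariance S[i,j] = (1/(n-1)) · Σ_k (x_{k,i} - mean_i) · (x_{k,j} - mean_j), with n-1 = 3.
  S[X_1,X_1] = ((-3)·(-3) + (3)·(3) + (-2)·(-2) + (2)·(2)) / 3 = 26/3 = 8.6667
  S[X_1,X_2] = ((-3)·(-0.5) + (3)·(-0.5) + (-2)·(1.5) + (2)·(-0.5)) / 3 = -4/3 = -1.3333
  S[X_2,X_2] = ((-0.5)·(-0.5) + (-0.5)·(-0.5) + (1.5)·(1.5) + (-0.5)·(-0.5)) / 3 = 3/3 = 1

S is symmetric (S[j,i] = S[i,j]). Assembling:

S = [[8.6667, -1.3333],
 [-1.3333, 1]]


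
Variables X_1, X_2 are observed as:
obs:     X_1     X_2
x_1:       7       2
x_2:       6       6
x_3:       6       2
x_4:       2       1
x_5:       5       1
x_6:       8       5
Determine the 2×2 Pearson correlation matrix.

Step 1 — column means:
  mean(X_1) = (7 + 6 + 6 + 2 + 5 + 8) / 6 = 34/6 = 5.6667
  mean(X_2) = (2 + 6 + 2 + 1 + 1 + 5) / 6 = 17/6 = 2.8333

Step 2 — sample variances and covariances s[i,j] = (1/(n-1)) · Σ_k (x_{k,i} - mean_i) · (x_{k,j} - mean_j), with n-1 = 5:
  s[X_1,X_1] = ((1.3333)·(1.3333) + (0.3333)·(0.3333) + (0.3333)·(0.3333) + (-3.6667)·(-3.6667) + (-0.6667)·(-0.6667) + (2.3333)·(2.3333)) / 5 = 21.3333/5 = 4.2667
  s[X_1,X_2] = ((1.3333)·(-0.8333) + (0.3333)·(3.1667) + (0.3333)·(-0.8333) + (-3.6667)·(-1.8333) + (-0.6667)·(-1.8333) + (2.3333)·(2.1667)) / 5 = 12.6667/5 = 2.5333
  s[X_2,X_2] = ((-0.8333)·(-0.8333) + (3.1667)·(3.1667) + (-0.8333)·(-0.8333) + (-1.8333)·(-1.8333) + (-1.8333)·(-1.8333) + (2.1667)·(2.1667)) / 5 = 22.8333/5 = 4.5667
  Sample standard deviations s_i = √(s[i,i]):
  s(X_1) = √(4.2667) = 2.0656
  s(X_2) = √(4.5667) = 2.137

Step 3 — r_{ij} = s_{ij} / (s_i · s_j):
  r[X_1,X_1] = 1 (diagonal).
  r[X_1,X_2] = 2.5333 / (2.0656 · 2.137) = 2.5333 / 4.4141 = 0.5739
  r[X_2,X_2] = 1 (diagonal).

R is symmetric with unit diagonal. Assembling:

R = [[1, 0.5739],
 [0.5739, 1]]


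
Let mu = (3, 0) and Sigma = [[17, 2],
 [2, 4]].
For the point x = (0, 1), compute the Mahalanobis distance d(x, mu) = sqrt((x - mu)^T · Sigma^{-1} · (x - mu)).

Step 1 — centre the observation: (x - mu) = (-3, 1).

Step 2 — invert Sigma. det(Sigma) = 17·4 - (2)² = 64.
  Sigma^{-1} = (1/det) · [[d, -b], [-b, a]] = [[0.0625, -0.0312],
 [-0.0312, 0.2656]].

Step 3 — form the quadratic (x - mu)^T · Sigma^{-1} · (x - mu):
  Sigma^{-1} · (x - mu) = (-0.2188, 0.3594).
  (x - mu)^T · [Sigma^{-1} · (x - mu)] = (-3)·(-0.2188) + (1)·(0.3594) = 1.0156.

Step 4 — take square root: d = √(1.0156) ≈ 1.0078.

d(x, mu) = √(1.0156) ≈ 1.0078


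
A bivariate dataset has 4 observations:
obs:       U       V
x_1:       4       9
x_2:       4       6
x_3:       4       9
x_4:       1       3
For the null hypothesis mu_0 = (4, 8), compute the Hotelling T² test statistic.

Step 1 — sample mean vector:
  mean(U) = (4 + 4 + 4 + 1) / 4 = 13/4 = 3.25
  mean(V) = (9 + 6 + 9 + 3) / 4 = 27/4 = 6.75
  x̄ = (3.25, 6.75),  deviation x̄ - mu_0 = (3.25, 6.75) - (4, 8) = (-0.75, -1.25).

Step 2 — sample covariance matrix, S[i,j] = (1/(n-1)) · Σ_k (x_{k,i} - mean_i) · (x_{k,j} - mean_j), divisor n-1 = 3:
  S[U,U] = ((0.75)·(0.75) + (0.75)·(0.75) + (0.75)·(0.75) + (-2.25)·(-2.25)) / 3 = 6.75/3 = 2.25
  S[U,V] = ((0.75)·(2.25) + (0.75)·(-0.75) + (0.75)·(2.25) + (-2.25)·(-3.75)) / 3 = 11.25/3 = 3.75
  S[V,V] = ((2.25)·(2.25) + (-0.75)·(-0.75) + (2.25)·(2.25) + (-3.75)·(-3.75)) / 3 = 24.75/3 = 8.25
  S = [[2.25, 3.75],
 [3.75, 8.25]].

Step 3 — invert S. det(S) = 2.25·8.25 - (3.75)² = 4.5.
  S^{-1} = (1/det) · [[d, -b], [-b, a]] = [[1.8333, -0.8333],
 [-0.8333, 0.5]].

Step 4 — quadratic form (x̄ - mu_0)^T · S^{-1} · (x̄ - mu_0):
  S^{-1} · (x̄ - mu_0) = (-0.3333, 0),
  (x̄ - mu_0)^T · [...] = (-0.75)·(-0.3333) + (-1.25)·(0) = 0.25.

Step 5 — scale by n: T² = 4 · 0.25 = 1.

T² ≈ 1


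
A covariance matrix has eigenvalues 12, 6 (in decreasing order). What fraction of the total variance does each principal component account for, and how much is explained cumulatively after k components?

Step 1 — total variance = trace(Sigma) = Σ λ_i = 12 + 6 = 18.

Step 2 — fraction explained by component i = λ_i / Σ λ:
  PC1: 12/18 = 0.6667
  PC2: 6/18 = 0.3333

Step 3 — cumulative fraction after k components = (λ_1 + ... + λ_k) / Σ λ:
  k = 1: 12/18 = 0.6667
  k = 2: (12 + 6)/18 = 18/18 = 1

Summary (fraction, with percent):

explained: PC1 0.6667 (66.67%), PC2 0.3333 (33.33%);  cumulative: 0.6667, 1


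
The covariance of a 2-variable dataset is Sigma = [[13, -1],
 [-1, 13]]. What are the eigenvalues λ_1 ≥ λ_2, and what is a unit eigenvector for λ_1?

Step 1 — characteristic polynomial of 2×2 Sigma:
  det(Sigma - λI) = λ² - trace · λ + det = 0.
  trace = 13 + 13 = 26, det = 13·13 - (-1)² = 168.
Step 2 — discriminant:
  Δ = trace² - 4·det = 676 - 672 = 4.
Step 3 — eigenvalues:
  λ = (trace ± √Δ)/2 = (26 ± 2)/2,
  λ_1 = 14,  λ_2 = 12.

Step 4 — unit eigenvector for λ_1: solve (Sigma - λ_1 I)v = 0. First row:
  (13 - 14)·v_x + (-1)·v_y = 0, i.e. (-1)·v_x + (-1)·v_y = 0,
  so v ∝ (b, λ_1 - a) = (-1, 1); multiply by -1 so the first entry is positive: u = (1, -1).
  ||u|| = √((1)² + (-1)²) = √(2) ≈ 1.4142,
  v_1 = u/||u|| ≈ (0.7071, -0.7071) (||v_1|| = 1).

λ_1 = 14,  λ_2 = 12;  v_1 ≈ (0.7071, -0.7071)


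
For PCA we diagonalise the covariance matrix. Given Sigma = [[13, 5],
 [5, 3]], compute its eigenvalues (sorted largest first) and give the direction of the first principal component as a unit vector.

Step 1 — characteristic polynomial of 2×2 Sigma:
  det(Sigma - λI) = λ² - trace · λ + det = 0.
  trace = 13 + 3 = 16, det = 13·3 - (5)² = 14.
Step 2 — discriminant:
  Δ = trace² - 4·det = 256 - 56 = 200.
Step 3 — eigenvalues:
  λ = (trace ± √Δ)/2 = (16 ± 14.1421)/2,
  λ_1 = 15.0711,  λ_2 = 0.9289.

Step 4 — unit eigenvector for λ_1: solve (Sigma - λ_1 I)v = 0. First row:
  (13 - 15.0711)·v_x + (5)·v_y = 0, i.e. (-2.0711)·v_x + (5)·v_y = 0,
  so v ∝ (b, λ_1 - a) = (5, 2.0711) = u.
  ||u|| = √((5)² + (2.0711)²) = √(29.2893) ≈ 5.412,
  v_1 = u/||u|| ≈ (0.9239, 0.3827) (||v_1|| = 1).

λ_1 = 15.0711,  λ_2 = 0.9289;  v_1 ≈ (0.9239, 0.3827)


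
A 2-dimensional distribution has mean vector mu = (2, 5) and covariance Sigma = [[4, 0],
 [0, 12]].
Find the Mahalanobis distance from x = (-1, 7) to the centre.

Step 1 — centre the observation: (x - mu) = (-3, 2).

Step 2 — invert Sigma. det(Sigma) = 4·12 - (0)² = 48.
  Sigma^{-1} = (1/det) · [[d, -b], [-b, a]] = [[0.25, 0],
 [0, 0.0833]].

Step 3 — form the quadratic (x - mu)^T · Sigma^{-1} · (x - mu):
  Sigma^{-1} · (x - mu) = (-0.75, 0.1667).
  (x - mu)^T · [Sigma^{-1} · (x - mu)] = (-3)·(-0.75) + (2)·(0.1667) = 2.5833.

Step 4 — take square root: d = √(2.5833) ≈ 1.6073.

d(x, mu) = √(2.5833) ≈ 1.6073


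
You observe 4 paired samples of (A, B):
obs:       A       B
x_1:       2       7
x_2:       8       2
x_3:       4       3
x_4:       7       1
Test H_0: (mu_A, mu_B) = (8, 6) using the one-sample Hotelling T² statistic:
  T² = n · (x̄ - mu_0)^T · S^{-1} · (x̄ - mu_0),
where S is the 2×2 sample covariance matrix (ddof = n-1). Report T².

Step 1 — sample mean vector:
  mean(A) = (2 + 8 + 4 + 7) / 4 = 21/4 = 5.25
  mean(B) = (7 + 2 + 3 + 1) / 4 = 13/4 = 3.25
  x̄ = (5.25, 3.25),  deviation x̄ - mu_0 = (5.25, 3.25) - (8, 6) = (-2.75, -2.75).

Step 2 — sample covariance matrix, S[i,j] = (1/(n-1)) · Σ_k (x_{k,i} - mean_i) · (x_{k,j} - mean_j), divisor n-1 = 3:
  S[A,A] = ((-3.25)·(-3.25) + (2.75)·(2.75) + (-1.25)·(-1.25) + (1.75)·(1.75)) / 3 = 22.75/3 = 7.5833
  S[A,B] = ((-3.25)·(3.75) + (2.75)·(-1.25) + (-1.25)·(-0.25) + (1.75)·(-2.25)) / 3 = -19.25/3 = -6.4167
  S[B,B] = ((3.75)·(3.75) + (-1.25)·(-1.25) + (-0.25)·(-0.25) + (-2.25)·(-2.25)) / 3 = 20.75/3 = 6.9167
  S = [[7.5833, -6.4167],
 [-6.4167, 6.9167]].

Step 3 — invert S. det(S) = 7.5833·6.9167 - (-6.4167)² = 11.2778.
  S^{-1} = (1/det) · [[d, -b], [-b, a]] = [[0.6133, 0.569],
 [0.569, 0.6724]].

Step 4 — quadratic form (x̄ - mu_0)^T · S^{-1} · (x̄ - mu_0):
  S^{-1} · (x̄ - mu_0) = (-3.2512, -3.4138),
  (x̄ - mu_0)^T · [...] = (-2.75)·(-3.2512) + (-2.75)·(-3.4138) = 18.3288.

Step 5 — scale by n: T² = 4 · 18.3288 = 73.3153.

T² ≈ 73.3153


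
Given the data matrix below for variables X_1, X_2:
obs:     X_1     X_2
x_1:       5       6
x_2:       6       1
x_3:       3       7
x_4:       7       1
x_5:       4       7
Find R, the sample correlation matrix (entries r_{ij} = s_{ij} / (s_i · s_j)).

Step 1 — column means:
  mean(X_1) = (5 + 6 + 3 + 7 + 4) / 5 = 25/5 = 5
  mean(X_2) = (6 + 1 + 7 + 1 + 7) / 5 = 22/5 = 4.4

Step 2 — sample variances and covariances s[i,j] = (1/(n-1)) · Σ_k (x_{k,i} - mean_i) · (x_{k,j} - mean_j), with n-1 = 4:
  s[X_1,X_1] = ((0)·(0) + (1)·(1) + (-2)·(-2) + (2)·(2) + (-1)·(-1)) / 4 = 10/4 = 2.5
  s[X_1,X_2] = ((0)·(1.6) + (1)·(-3.4) + (-2)·(2.6) + (2)·(-3.4) + (-1)·(2.6)) / 4 = -18/4 = -4.5
  s[X_2,X_2] = ((1.6)·(1.6) + (-3.4)·(-3.4) + (2.6)·(2.6) + (-3.4)·(-3.4) + (2.6)·(2.6)) / 4 = 39.2/4 = 9.8
  Sample standard deviations s_i = √(s[i,i]):
  s(X_1) = √(2.5) = 1.5811
  s(X_2) = √(9.8) = 3.1305

Step 3 — r_{ij} = s_{ij} / (s_i · s_j):
  r[X_1,X_1] = 1 (diagonal).
  r[X_1,X_2] = -4.5 / (1.5811 · 3.1305) = -4.5 / 4.9497 = -0.9091
  r[X_2,X_2] = 1 (diagonal).

R is symmetric with unit diagonal. Assembling:

R = [[1, -0.9091],
 [-0.9091, 1]]


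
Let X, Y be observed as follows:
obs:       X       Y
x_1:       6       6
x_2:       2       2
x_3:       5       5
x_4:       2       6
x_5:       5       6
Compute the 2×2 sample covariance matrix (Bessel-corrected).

Step 1 — column means:
  mean(X) = (6 + 2 + 5 + 2 + 5) / 5 = 20/5 = 4
  mean(Y) = (6 + 2 + 5 + 6 + 6) / 5 = 25/5 = 5

Step 2 — sample covariance S[i,j] = (1/(n-1)) · Σ_k (x_{k,i} - mean_i) · (x_{k,j} - mean_j), with n-1 = 4.
  S[X,X] = ((2)·(2) + (-2)·(-2) + (1)·(1) + (-2)·(-2) + (1)·(1)) / 4 = 14/4 = 3.5
  S[X,Y] = ((2)·(1) + (-2)·(-3) + (1)·(0) + (-2)·(1) + (1)·(1)) / 4 = 7/4 = 1.75
  S[Y,Y] = ((1)·(1) + (-3)·(-3) + (0)·(0) + (1)·(1) + (1)·(1)) / 4 = 12/4 = 3

S is symmetric (S[j,i] = S[i,j]). Assembling:

S = [[3.5, 1.75],
 [1.75, 3]]


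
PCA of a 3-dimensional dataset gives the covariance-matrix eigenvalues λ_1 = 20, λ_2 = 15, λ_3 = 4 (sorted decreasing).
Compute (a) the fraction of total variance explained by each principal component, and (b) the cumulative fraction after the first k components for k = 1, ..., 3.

Step 1 — total variance = trace(Sigma) = Σ λ_i = 20 + 15 + 4 = 39.

Step 2 — fraction explained by component i = λ_i / Σ λ:
  PC1: 20/39 = 0.5128
  PC2: 15/39 = 0.3846
  PC3: 4/39 = 0.1026

Step 3 — cumulative fraction after k components = (λ_1 + ... + λ_k) / Σ λ:
  k = 1: 20/39 = 0.5128
  k = 2: (20 + 15)/39 = 35/39 = 0.8974
  k = 3: (20 + 15 + 4)/39 = 39/39 = 1

Summary (fraction, with percent):

explained: PC1 0.5128 (51.28%), PC2 0.3846 (38.46%), PC3 0.1026 (10.26%);  cumulative: 0.5128, 0.8974, 1


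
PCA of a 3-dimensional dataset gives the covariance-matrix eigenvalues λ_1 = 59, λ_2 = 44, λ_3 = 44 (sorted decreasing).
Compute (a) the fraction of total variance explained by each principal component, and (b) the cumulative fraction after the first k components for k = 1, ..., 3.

Step 1 — total variance = trace(Sigma) = Σ λ_i = 59 + 44 + 44 = 147.

Step 2 — fraction explained by component i = λ_i / Σ λ:
  PC1: 59/147 = 0.4014
  PC2: 44/147 = 0.2993
  PC3: 44/147 = 0.2993

Step 3 — cumulative fraction after k components = (λ_1 + ... + λ_k) / Σ λ:
  k = 1: 59/147 = 0.4014
  k = 2: (59 + 44)/147 = 103/147 = 0.7007
  k = 3: (59 + 44 + 44)/147 = 147/147 = 1

Summary (fraction, with percent):

explained: PC1 0.4014 (40.14%), PC2 0.2993 (29.93%), PC3 0.2993 (29.93%);  cumulative: 0.4014, 0.7007, 1


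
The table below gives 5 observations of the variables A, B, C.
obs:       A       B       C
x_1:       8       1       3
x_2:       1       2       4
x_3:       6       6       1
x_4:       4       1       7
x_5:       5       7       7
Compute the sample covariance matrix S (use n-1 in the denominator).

Step 1 — column means:
  mean(A) = (8 + 1 + 6 + 4 + 5) / 5 = 24/5 = 4.8
  mean(B) = (1 + 2 + 6 + 1 + 7) / 5 = 17/5 = 3.4
  mean(C) = (3 + 4 + 1 + 7 + 7) / 5 = 22/5 = 4.4

Step 2 — sample covariance S[i,j] = (1/(n-1)) · Σ_k (x_{k,i} - mean_i) · (x_{k,j} - mean_j), with n-1 = 4.
  S[A,A] = ((3.2)·(3.2) + (-3.8)·(-3.8) + (1.2)·(1.2) + (-0.8)·(-0.8) + (0.2)·(0.2)) / 4 = 26.8/4 = 6.7
  S[A,B] = ((3.2)·(-2.4) + (-3.8)·(-1.4) + (1.2)·(2.6) + (-0.8)·(-2.4) + (0.2)·(3.6)) / 4 = 3.4/4 = 0.85
  S[A,C] = ((3.2)·(-1.4) + (-3.8)·(-0.4) + (1.2)·(-3.4) + (-0.8)·(2.6) + (0.2)·(2.6)) / 4 = -8.6/4 = -2.15
  S[B,B] = ((-2.4)·(-2.4) + (-1.4)·(-1.4) + (2.6)·(2.6) + (-2.4)·(-2.4) + (3.6)·(3.6)) / 4 = 33.2/4 = 8.3
  S[B,C] = ((-2.4)·(-1.4) + (-1.4)·(-0.4) + (2.6)·(-3.4) + (-2.4)·(2.6) + (3.6)·(2.6)) / 4 = -1.8/4 = -0.45
  S[C,C] = ((-1.4)·(-1.4) + (-0.4)·(-0.4) + (-3.4)·(-3.4) + (2.6)·(2.6) + (2.6)·(2.6)) / 4 = 27.2/4 = 6.8

S is symmetric (S[j,i] = S[i,j]). Assembling:

S = [[6.7, 0.85, -2.15],
 [0.85, 8.3, -0.45],
 [-2.15, -0.45, 6.8]]


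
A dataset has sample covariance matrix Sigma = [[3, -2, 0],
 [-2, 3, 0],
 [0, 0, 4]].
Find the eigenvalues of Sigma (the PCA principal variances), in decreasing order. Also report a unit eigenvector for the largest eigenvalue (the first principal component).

Step 1 — characteristic polynomial p(λ) = det(λI - Sigma) = λ³ - tr·λ² + c_1·λ - det, where tr = trace, c_1 = sum of the principal 2×2 minors, det = det(Sigma):
  tr = 3 + 3 + 4 = 10,
  c_1 = (3·3 - (-2)²) + (3·4 - (0)²) + (3·4 - (0)²) = 5 + 12 + 12 = 29,
  det = 3·(3·4 - (0)²) - (-2)·((-2)·4 - (0)·(0)) + (0)·((-2)·(0) - 3·(0)) = 3·(12) - (-2)·(-8) + (0)·(0) = 20.
  So p(λ) = λ³ - 10λ² + 29λ - 20.
Step 2 — look for an integer root (rational root theorem: any rational root is an integer divisor of 20). Testing λ = 1:
  p(1) = 1 - 10 + 29 - 20 = 0  ✓
  Dividing out (λ - 1): p(λ) = (λ - 1)(λ² - 9λ + 20).
Step 3 — remaining eigenvalues from the quadratic λ² - 9λ + 20 = 0:
  Δ = 9² - 4·20 = 81 - 80 = 1,  λ = (9 ± √1)/2 = (9 ± 1)/2 = 5 or 4.
  Sorted: λ_1 = 5,  λ_2 = 4,  λ_3 = 1  (check: sum = 10 = tr ✓).

Step 4 — unit eigenvector for λ_1 = 5: v spans the null space of (Sigma - λ_1 I), whose rows are
  r_1 = (-2, -2, 0),  r_2 = (-2, -2, 0),  r_3 = (0, 0, -1).
  v is orthogonal to every row, so take v ∝ r_1 × r_3 = ((-2)·(-1) - (0)·(0), (0)·(0) - (-2)·(-1), (-2)·(0) - (-2)·(0)) = (2, -2, 0).
  Rescale (divide by 2): u = (1, -1, 0).
  ||u|| = √((1)² + (-1)² + (0)²) = √(2) ≈ 1.4142,  v_1 = u/||u|| ≈ (0.7071, -0.7071, 0) (||v_1|| = 1).

λ_1 = 5,  λ_2 = 4,  λ_3 = 1;  v_1 ≈ (0.7071, -0.7071, 0)


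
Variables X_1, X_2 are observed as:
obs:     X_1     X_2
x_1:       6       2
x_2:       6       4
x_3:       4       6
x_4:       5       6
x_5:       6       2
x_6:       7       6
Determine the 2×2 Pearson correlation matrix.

Step 1 — column means:
  mean(X_1) = (6 + 6 + 4 + 5 + 6 + 7) / 6 = 34/6 = 5.6667
  mean(X_2) = (2 + 4 + 6 + 6 + 2 + 6) / 6 = 26/6 = 4.3333

Step 2 — sample variances and covariances s[i,j] = (1/(n-1)) · Σ_k (x_{k,i} - mean_i) · (x_{k,j} - mean_j), with n-1 = 5:
  s[X_1,X_1] = ((0.3333)·(0.3333) + (0.3333)·(0.3333) + (-1.6667)·(-1.6667) + (-0.6667)·(-0.6667) + (0.3333)·(0.3333) + (1.3333)·(1.3333)) / 5 = 5.3333/5 = 1.0667
  s[X_1,X_2] = ((0.3333)·(-2.3333) + (0.3333)·(-0.3333) + (-1.6667)·(1.6667) + (-0.6667)·(1.6667) + (0.3333)·(-2.3333) + (1.3333)·(1.6667)) / 5 = -3.3333/5 = -0.6667
  s[X_2,X_2] = ((-2.3333)·(-2.3333) + (-0.3333)·(-0.3333) + (1.6667)·(1.6667) + (1.6667)·(1.6667) + (-2.3333)·(-2.3333) + (1.6667)·(1.6667)) / 5 = 19.3333/5 = 3.8667
  Sample standard deviations s_i = √(s[i,i]):
  s(X_1) = √(1.0667) = 1.0328
  s(X_2) = √(3.8667) = 1.9664

Step 3 — r_{ij} = s_{ij} / (s_i · s_j):
  r[X_1,X_1] = 1 (diagonal).
  r[X_1,X_2] = -0.6667 / (1.0328 · 1.9664) = -0.6667 / 2.0309 = -0.3283
  r[X_2,X_2] = 1 (diagonal).

R is symmetric with unit diagonal. Assembling:

R = [[1, -0.3283],
 [-0.3283, 1]]


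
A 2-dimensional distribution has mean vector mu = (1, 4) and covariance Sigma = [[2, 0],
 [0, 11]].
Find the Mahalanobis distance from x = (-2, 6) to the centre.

Step 1 — centre the observation: (x - mu) = (-3, 2).

Step 2 — invert Sigma. det(Sigma) = 2·11 - (0)² = 22.
  Sigma^{-1} = (1/det) · [[d, -b], [-b, a]] = [[0.5, 0],
 [0, 0.0909]].

Step 3 — form the quadratic (x - mu)^T · Sigma^{-1} · (x - mu):
  Sigma^{-1} · (x - mu) = (-1.5, 0.1818).
  (x - mu)^T · [Sigma^{-1} · (x - mu)] = (-3)·(-1.5) + (2)·(0.1818) = 4.8636.

Step 4 — take square root: d = √(4.8636) ≈ 2.2054.

d(x, mu) = √(4.8636) ≈ 2.2054


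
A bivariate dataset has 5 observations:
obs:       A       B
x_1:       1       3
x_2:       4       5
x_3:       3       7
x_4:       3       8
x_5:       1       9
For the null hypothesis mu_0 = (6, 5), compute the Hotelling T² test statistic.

Step 1 — sample mean vector:
  mean(A) = (1 + 4 + 3 + 3 + 1) / 5 = 12/5 = 2.4
  mean(B) = (3 + 5 + 7 + 8 + 9) / 5 = 32/5 = 6.4
  x̄ = (2.4, 6.4),  deviation x̄ - mu_0 = (2.4, 6.4) - (6, 5) = (-3.6, 1.4).

Step 2 — sample covariance matrix, S[i,j] = (1/(n-1)) · Σ_k (x_{k,i} - mean_i) · (x_{k,j} - mean_j), divisor n-1 = 4:
  S[A,A] = ((-1.4)·(-1.4) + (1.6)·(1.6) + (0.6)·(0.6) + (0.6)·(0.6) + (-1.4)·(-1.4)) / 4 = 7.2/4 = 1.8
  S[A,B] = ((-1.4)·(-3.4) + (1.6)·(-1.4) + (0.6)·(0.6) + (0.6)·(1.6) + (-1.4)·(2.6)) / 4 = 0.2/4 = 0.05
  S[B,B] = ((-3.4)·(-3.4) + (-1.4)·(-1.4) + (0.6)·(0.6) + (1.6)·(1.6) + (2.6)·(2.6)) / 4 = 23.2/4 = 5.8
  S = [[1.8, 0.05],
 [0.05, 5.8]].

Step 3 — invert S. det(S) = 1.8·5.8 - (0.05)² = 10.4375.
  S^{-1} = (1/det) · [[d, -b], [-b, a]] = [[0.5557, -0.0048],
 [-0.0048, 0.1725]].

Step 4 — quadratic form (x̄ - mu_0)^T · S^{-1} · (x̄ - mu_0):
  S^{-1} · (x̄ - mu_0) = (-2.0072, 0.2587),
  (x̄ - mu_0)^T · [...] = (-3.6)·(-2.0072) + (1.4)·(0.2587) = 7.588.

Step 5 — scale by n: T² = 5 · 7.588 = 37.9401.

T² ≈ 37.9401


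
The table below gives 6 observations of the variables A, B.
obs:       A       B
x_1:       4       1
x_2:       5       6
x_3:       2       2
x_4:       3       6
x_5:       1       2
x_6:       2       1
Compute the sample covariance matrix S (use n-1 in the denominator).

Step 1 — column means:
  mean(A) = (4 + 5 + 2 + 3 + 1 + 2) / 6 = 17/6 = 2.8333
  mean(B) = (1 + 6 + 2 + 6 + 2 + 1) / 6 = 18/6 = 3

Step 2 — sample covariance S[i,j] = (1/(n-1)) · Σ_k (x_{k,i} - mean_i) · (x_{k,j} - mean_j), with n-1 = 5.
  S[A,A] = ((1.1667)·(1.1667) + (2.1667)·(2.1667) + (-0.8333)·(-0.8333) + (0.1667)·(0.1667) + (-1.8333)·(-1.8333) + (-0.8333)·(-0.8333)) / 5 = 10.8333/5 = 2.1667
  S[A,B] = ((1.1667)·(-2) + (2.1667)·(3) + (-0.8333)·(-1) + (0.1667)·(3) + (-1.8333)·(-1) + (-0.8333)·(-2)) / 5 = 9/5 = 1.8
  S[B,B] = ((-2)·(-2) + (3)·(3) + (-1)·(-1) + (3)·(3) + (-1)·(-1) + (-2)·(-2)) / 5 = 28/5 = 5.6

S is symmetric (S[j,i] = S[i,j]). Assembling:

S = [[2.1667, 1.8],
 [1.8, 5.6]]


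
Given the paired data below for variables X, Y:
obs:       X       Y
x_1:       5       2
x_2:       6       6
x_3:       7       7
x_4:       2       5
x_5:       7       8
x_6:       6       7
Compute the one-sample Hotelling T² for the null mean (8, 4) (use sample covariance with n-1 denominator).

Step 1 — sample mean vector:
  mean(X) = (5 + 6 + 7 + 2 + 7 + 6) / 6 = 33/6 = 5.5
  mean(Y) = (2 + 6 + 7 + 5 + 8 + 7) / 6 = 35/6 = 5.8333
  x̄ = (5.5, 5.8333),  deviation x̄ - mu_0 = (5.5, 5.8333) - (8, 4) = (-2.5, 1.8333).

Step 2 — sample covariance matrix, S[i,j] = (1/(n-1)) · Σ_k (x_{k,i} - mean_i) · (x_{k,j} - mean_j), divisor n-1 = 5:
  S[X,X] = ((-0.5)·(-0.5) + (0.5)·(0.5) + (1.5)·(1.5) + (-3.5)·(-3.5) + (1.5)·(1.5) + (0.5)·(0.5)) / 5 = 17.5/5 = 3.5
  S[X,Y] = ((-0.5)·(-3.8333) + (0.5)·(0.1667) + (1.5)·(1.1667) + (-3.5)·(-0.8333) + (1.5)·(2.1667) + (0.5)·(1.1667)) / 5 = 10.5/5 = 2.1
  S[Y,Y] = ((-3.8333)·(-3.8333) + (0.1667)·(0.1667) + (1.1667)·(1.1667) + (-0.8333)·(-0.8333) + (2.1667)·(2.1667) + (1.1667)·(1.1667)) / 5 = 22.8333/5 = 4.5667
  S = [[3.5, 2.1],
 [2.1, 4.5667]].

Step 3 — invert S. det(S) = 3.5·4.5667 - (2.1)² = 11.5733.
  S^{-1} = (1/det) · [[d, -b], [-b, a]] = [[0.3946, -0.1815],
 [-0.1815, 0.3024]].

Step 4 — quadratic form (x̄ - mu_0)^T · S^{-1} · (x̄ - mu_0):
  S^{-1} · (x̄ - mu_0) = (-1.3191, 1.0081),
  (x̄ - mu_0)^T · [...] = (-2.5)·(-1.3191) + (1.8333)·(1.0081) = 5.1459.

Step 5 — scale by n: T² = 6 · 5.1459 = 30.8756.

T² ≈ 30.8756


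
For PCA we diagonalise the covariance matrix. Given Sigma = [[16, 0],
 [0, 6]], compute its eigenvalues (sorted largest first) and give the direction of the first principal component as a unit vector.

Step 1 — characteristic polynomial of 2×2 Sigma:
  det(Sigma - λI) = λ² - trace · λ + det = 0.
  trace = 16 + 6 = 22, det = 16·6 - (0)² = 96.
Step 2 — discriminant:
  Δ = trace² - 4·det = 484 - 384 = 100.
Step 3 — eigenvalues:
  λ = (trace ± √Δ)/2 = (22 ± 10)/2,
  λ_1 = 16,  λ_2 = 6.

Step 4 — unit eigenvector for λ_1: Sigma is diagonal, so its eigenvectors are the coordinate axes. λ_1 = 16 is the diagonal entry on the first coordinate axis, hence
  v_1 = (1, 0) (||v_1|| = 1).

λ_1 = 16,  λ_2 = 6;  v_1 ≈ (1, 0)


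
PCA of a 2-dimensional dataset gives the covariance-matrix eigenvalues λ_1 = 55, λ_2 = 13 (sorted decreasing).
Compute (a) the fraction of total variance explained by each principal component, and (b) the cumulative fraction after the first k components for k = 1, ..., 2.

Step 1 — total variance = trace(Sigma) = Σ λ_i = 55 + 13 = 68.

Step 2 — fraction explained by component i = λ_i / Σ λ:
  PC1: 55/68 = 0.8088
  PC2: 13/68 = 0.1912

Step 3 — cumulative fraction after k components = (λ_1 + ... + λ_k) / Σ λ:
  k = 1: 55/68 = 0.8088
  k = 2: (55 + 13)/68 = 68/68 = 1

Summary (fraction, with percent):

explained: PC1 0.8088 (80.88%), PC2 0.1912 (19.12%);  cumulative: 0.8088, 1


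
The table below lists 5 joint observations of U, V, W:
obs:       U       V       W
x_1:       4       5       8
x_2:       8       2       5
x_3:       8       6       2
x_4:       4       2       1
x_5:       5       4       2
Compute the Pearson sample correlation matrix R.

Step 1 — column means:
  mean(U) = (4 + 8 + 8 + 4 + 5) / 5 = 29/5 = 5.8
  mean(V) = (5 + 2 + 6 + 2 + 4) / 5 = 19/5 = 3.8
  mean(W) = (8 + 5 + 2 + 1 + 2) / 5 = 18/5 = 3.6

Step 2 — sample variances and covariances s[i,j] = (1/(n-1)) · Σ_k (x_{k,i} - mean_i) · (x_{k,j} - mean_j), with n-1 = 4:
  s[U,U] = ((-1.8)·(-1.8) + (2.2)·(2.2) + (2.2)·(2.2) + (-1.8)·(-1.8) + (-0.8)·(-0.8)) / 4 = 16.8/4 = 4.2
  s[U,V] = ((-1.8)·(1.2) + (2.2)·(-1.8) + (2.2)·(2.2) + (-1.8)·(-1.8) + (-0.8)·(0.2)) / 4 = 1.8/4 = 0.45
  s[U,W] = ((-1.8)·(4.4) + (2.2)·(1.4) + (2.2)·(-1.6) + (-1.8)·(-2.6) + (-0.8)·(-1.6)) / 4 = -2.4/4 = -0.6
  s[V,V] = ((1.2)·(1.2) + (-1.8)·(-1.8) + (2.2)·(2.2) + (-1.8)·(-1.8) + (0.2)·(0.2)) / 4 = 12.8/4 = 3.2
  s[V,W] = ((1.2)·(4.4) + (-1.8)·(1.4) + (2.2)·(-1.6) + (-1.8)·(-2.6) + (0.2)·(-1.6)) / 4 = 3.6/4 = 0.9
  s[W,W] = ((4.4)·(4.4) + (1.4)·(1.4) + (-1.6)·(-1.6) + (-2.6)·(-2.6) + (-1.6)·(-1.6)) / 4 = 33.2/4 = 8.3
  Sample standard deviations s_i = √(s[i,i]):
  s(U) = √(4.2) = 2.0494
  s(V) = √(3.2) = 1.7889
  s(W) = √(8.3) = 2.881

Step 3 — r_{ij} = s_{ij} / (s_i · s_j):
  r[U,U] = 1 (diagonal).
  r[U,V] = 0.45 / (2.0494 · 1.7889) = 0.45 / 3.6661 = 0.1227
  r[U,W] = -0.6 / (2.0494 · 2.881) = -0.6 / 5.9042 = -0.1016
  r[V,V] = 1 (diagonal).
  r[V,W] = 0.9 / (1.7889 · 2.881) = 0.9 / 5.1536 = 0.1746
  r[W,W] = 1 (diagonal).

R is symmetric with unit diagonal. Assembling:

R = [[1, 0.1227, -0.1016],
 [0.1227, 1, 0.1746],
 [-0.1016, 0.1746, 1]]


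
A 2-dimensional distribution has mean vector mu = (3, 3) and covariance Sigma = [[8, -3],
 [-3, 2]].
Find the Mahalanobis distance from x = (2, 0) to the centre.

Step 1 — centre the observation: (x - mu) = (-1, -3).

Step 2 — invert Sigma. det(Sigma) = 8·2 - (-3)² = 7.
  Sigma^{-1} = (1/det) · [[d, -b], [-b, a]] = [[0.2857, 0.4286],
 [0.4286, 1.1429]].

Step 3 — form the quadratic (x - mu)^T · Sigma^{-1} · (x - mu):
  Sigma^{-1} · (x - mu) = (-1.5714, -3.8571).
  (x - mu)^T · [Sigma^{-1} · (x - mu)] = (-1)·(-1.5714) + (-3)·(-3.8571) = 13.1429.

Step 4 — take square root: d = √(13.1429) ≈ 3.6253.

d(x, mu) = √(13.1429) ≈ 3.6253


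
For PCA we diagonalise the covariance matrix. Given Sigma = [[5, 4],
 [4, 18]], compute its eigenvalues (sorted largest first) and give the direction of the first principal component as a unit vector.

Step 1 — characteristic polynomial of 2×2 Sigma:
  det(Sigma - λI) = λ² - trace · λ + det = 0.
  trace = 5 + 18 = 23, det = 5·18 - (4)² = 74.
Step 2 — discriminant:
  Δ = trace² - 4·det = 529 - 296 = 233.
Step 3 — eigenvalues:
  λ = (trace ± √Δ)/2 = (23 ± 15.2643)/2,
  λ_1 = 19.1322,  λ_2 = 3.8678.

Step 4 — unit eigenvector for λ_1: solve (Sigma - λ_1 I)v = 0. First row:
  (5 - 19.1322)·v_x + (4)·v_y = 0, i.e. (-14.1322)·v_x + (4)·v_y = 0,
  so v ∝ (b, λ_1 - a) = (4, 14.1322) = u.
  ||u|| = √((4)² + (14.1322)²) = √(215.7182) ≈ 14.6873,
  v_1 = u/||u|| ≈ (0.2723, 0.9622) (||v_1|| = 1).

λ_1 = 19.1322,  λ_2 = 3.8678;  v_1 ≈ (0.2723, 0.9622)


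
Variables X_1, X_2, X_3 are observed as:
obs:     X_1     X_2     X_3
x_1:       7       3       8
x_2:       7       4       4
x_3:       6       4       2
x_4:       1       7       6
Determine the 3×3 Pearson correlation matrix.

Step 1 — column means:
  mean(X_1) = (7 + 7 + 6 + 1) / 4 = 21/4 = 5.25
  mean(X_2) = (3 + 4 + 4 + 7) / 4 = 18/4 = 4.5
  mean(X_3) = (8 + 4 + 2 + 6) / 4 = 20/4 = 5

Step 2 — sample variances and covariances s[i,j] = (1/(n-1)) · Σ_k (x_{k,i} - mean_i) · (x_{k,j} - mean_j), with n-1 = 3:
  s[X_1,X_1] = ((1.75)·(1.75) + (1.75)·(1.75) + (0.75)·(0.75) + (-4.25)·(-4.25)) / 3 = 24.75/3 = 8.25
  s[X_1,X_2] = ((1.75)·(-1.5) + (1.75)·(-0.5) + (0.75)·(-0.5) + (-4.25)·(2.5)) / 3 = -14.5/3 = -4.8333
  s[X_1,X_3] = ((1.75)·(3) + (1.75)·(-1) + (0.75)·(-3) + (-4.25)·(1)) / 3 = -3/3 = -1
  s[X_2,X_2] = ((-1.5)·(-1.5) + (-0.5)·(-0.5) + (-0.5)·(-0.5) + (2.5)·(2.5)) / 3 = 9/3 = 3
  s[X_2,X_3] = ((-1.5)·(3) + (-0.5)·(-1) + (-0.5)·(-3) + (2.5)·(1)) / 3 = 0/3 = 0
  s[X_3,X_3] = ((3)·(3) + (-1)·(-1) + (-3)·(-3) + (1)·(1)) / 3 = 20/3 = 6.6667
  Sample standard deviations s_i = √(s[i,i]):
  s(X_1) = √(8.25) = 2.8723
  s(X_2) = √(3) = 1.7321
  s(X_3) = √(6.6667) = 2.582

Step 3 — r_{ij} = s_{ij} / (s_i · s_j):
  r[X_1,X_1] = 1 (diagonal).
  r[X_1,X_2] = -4.8333 / (2.8723 · 1.7321) = -4.8333 / 4.9749 = -0.9715
  r[X_1,X_3] = -1 / (2.8723 · 2.582) = -1 / 7.4162 = -0.1348
  r[X_2,X_2] = 1 (diagonal).
  r[X_2,X_3] = 0 / (1.7321 · 2.582) = 0 / 4.4721 = 0
  r[X_3,X_3] = 1 (diagonal).

R is symmetric with unit diagonal. Assembling:

R = [[1, -0.9715, -0.1348],
 [-0.9715, 1, 0],
 [-0.1348, 0, 1]]


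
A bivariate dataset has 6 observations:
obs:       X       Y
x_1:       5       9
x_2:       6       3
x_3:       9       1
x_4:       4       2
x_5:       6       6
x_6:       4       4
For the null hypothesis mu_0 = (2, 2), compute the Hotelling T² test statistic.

Step 1 — sample mean vector:
  mean(X) = (5 + 6 + 9 + 4 + 6 + 4) / 6 = 34/6 = 5.6667
  mean(Y) = (9 + 3 + 1 + 2 + 6 + 4) / 6 = 25/6 = 4.1667
  x̄ = (5.6667, 4.1667),  deviation x̄ - mu_0 = (5.6667, 4.1667) - (2, 2) = (3.6667, 2.1667).

Step 2 — sample covariance matrix, S[i,j] = (1/(n-1)) · Σ_k (x_{k,i} - mean_i) · (x_{k,j} - mean_j), divisor n-1 = 5:
  S[X,X] = ((-0.6667)·(-0.6667) + (0.3333)·(0.3333) + (3.3333)·(3.3333) + (-1.6667)·(-1.6667) + (0.3333)·(0.3333) + (-1.6667)·(-1.6667)) / 5 = 17.3333/5 = 3.4667
  S[X,Y] = ((-0.6667)·(4.8333) + (0.3333)·(-1.1667) + (3.3333)·(-3.1667) + (-1.6667)·(-2.1667) + (0.3333)·(1.8333) + (-1.6667)·(-0.1667)) / 5 = -9.6667/5 = -1.9333
  S[Y,Y] = ((4.8333)·(4.8333) + (-1.1667)·(-1.1667) + (-3.1667)·(-3.1667) + (-2.1667)·(-2.1667) + (1.8333)·(1.8333) + (-0.1667)·(-0.1667)) / 5 = 42.8333/5 = 8.5667
  S = [[3.4667, -1.9333],
 [-1.9333, 8.5667]].

Step 3 — invert S. det(S) = 3.4667·8.5667 - (-1.9333)² = 25.96.
  S^{-1} = (1/det) · [[d, -b], [-b, a]] = [[0.33, 0.0745],
 [0.0745, 0.1335]].

Step 4 — quadratic form (x̄ - mu_0)^T · S^{-1} · (x̄ - mu_0):
  S^{-1} · (x̄ - mu_0) = (1.3713, 0.5624),
  (x̄ - mu_0)^T · [...] = (3.6667)·(1.3713) + (2.1667)·(0.5624) = 6.2468.

Step 5 — scale by n: T² = 6 · 6.2468 = 37.4807.

T² ≈ 37.4807


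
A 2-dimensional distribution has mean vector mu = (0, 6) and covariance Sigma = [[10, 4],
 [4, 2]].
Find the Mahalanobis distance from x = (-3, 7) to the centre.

Step 1 — centre the observation: (x - mu) = (-3, 1).

Step 2 — invert Sigma. det(Sigma) = 10·2 - (4)² = 4.
  Sigma^{-1} = (1/det) · [[d, -b], [-b, a]] = [[0.5, -1],
 [-1, 2.5]].

Step 3 — form the quadratic (x - mu)^T · Sigma^{-1} · (x - mu):
  Sigma^{-1} · (x - mu) = (-2.5, 5.5).
  (x - mu)^T · [Sigma^{-1} · (x - mu)] = (-3)·(-2.5) + (1)·(5.5) = 13.

Step 4 — take square root: d = √(13) ≈ 3.6056.

d(x, mu) = √(13) ≈ 3.6056


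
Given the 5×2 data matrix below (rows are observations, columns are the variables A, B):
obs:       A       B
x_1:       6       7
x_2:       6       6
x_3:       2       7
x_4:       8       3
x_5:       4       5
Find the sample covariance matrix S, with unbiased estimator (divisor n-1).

Step 1 — column means:
  mean(A) = (6 + 6 + 2 + 8 + 4) / 5 = 26/5 = 5.2
  mean(B) = (7 + 6 + 7 + 3 + 5) / 5 = 28/5 = 5.6

Step 2 — sample covariance S[i,j] = (1/(n-1)) · Σ_k (x_{k,i} - mean_i) · (x_{k,j} - mean_j), with n-1 = 4.
  S[A,A] = ((0.8)·(0.8) + (0.8)·(0.8) + (-3.2)·(-3.2) + (2.8)·(2.8) + (-1.2)·(-1.2)) / 4 = 20.8/4 = 5.2
  S[A,B] = ((0.8)·(1.4) + (0.8)·(0.4) + (-3.2)·(1.4) + (2.8)·(-2.6) + (-1.2)·(-0.6)) / 4 = -9.6/4 = -2.4
  S[B,B] = ((1.4)·(1.4) + (0.4)·(0.4) + (1.4)·(1.4) + (-2.6)·(-2.6) + (-0.6)·(-0.6)) / 4 = 11.2/4 = 2.8

S is symmetric (S[j,i] = S[i,j]). Assembling:

S = [[5.2, -2.4],
 [-2.4, 2.8]]


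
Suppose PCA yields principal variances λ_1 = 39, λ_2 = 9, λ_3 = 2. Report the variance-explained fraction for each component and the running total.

Step 1 — total variance = trace(Sigma) = Σ λ_i = 39 + 9 + 2 = 50.

Step 2 — fraction explained by component i = λ_i / Σ λ:
  PC1: 39/50 = 0.78
  PC2: 9/50 = 0.18
  PC3: 2/50 = 0.04

Step 3 — cumulative fraction after k components = (λ_1 + ... + λ_k) / Σ λ:
  k = 1: 39/50 = 0.78
  k = 2: (39 + 9)/50 = 48/50 = 0.96
  k = 3: (39 + 9 + 2)/50 = 50/50 = 1

Summary (fraction, with percent):

explained: PC1 0.78 (78%), PC2 0.18 (18%), PC3 0.04 (4%);  cumulative: 0.78, 0.96, 1


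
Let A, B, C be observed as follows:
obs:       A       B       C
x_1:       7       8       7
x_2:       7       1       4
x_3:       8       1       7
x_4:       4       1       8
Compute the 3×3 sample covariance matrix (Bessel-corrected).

Step 1 — column means:
  mean(A) = (7 + 7 + 8 + 4) / 4 = 26/4 = 6.5
  mean(B) = (8 + 1 + 1 + 1) / 4 = 11/4 = 2.75
  mean(C) = (7 + 4 + 7 + 8) / 4 = 26/4 = 6.5

Step 2 — sample covariance S[i,j] = (1/(n-1)) · Σ_k (x_{k,i} - mean_i) · (x_{k,j} - mean_j), with n-1 = 3.
  S[A,A] = ((0.5)·(0.5) + (0.5)·(0.5) + (1.5)·(1.5) + (-2.5)·(-2.5)) / 3 = 9/3 = 3
  S[A,B] = ((0.5)·(5.25) + (0.5)·(-1.75) + (1.5)·(-1.75) + (-2.5)·(-1.75)) / 3 = 3.5/3 = 1.1667
  S[A,C] = ((0.5)·(0.5) + (0.5)·(-2.5) + (1.5)·(0.5) + (-2.5)·(1.5)) / 3 = -4/3 = -1.3333
  S[B,B] = ((5.25)·(5.25) + (-1.75)·(-1.75) + (-1.75)·(-1.75) + (-1.75)·(-1.75)) / 3 = 36.75/3 = 12.25
  S[B,C] = ((5.25)·(0.5) + (-1.75)·(-2.5) + (-1.75)·(0.5) + (-1.75)·(1.5)) / 3 = 3.5/3 = 1.1667
  S[C,C] = ((0.5)·(0.5) + (-2.5)·(-2.5) + (0.5)·(0.5) + (1.5)·(1.5)) / 3 = 9/3 = 3

S is symmetric (S[j,i] = S[i,j]). Assembling:

S = [[3, 1.1667, -1.3333],
 [1.1667, 12.25, 1.1667],
 [-1.3333, 1.1667, 3]]


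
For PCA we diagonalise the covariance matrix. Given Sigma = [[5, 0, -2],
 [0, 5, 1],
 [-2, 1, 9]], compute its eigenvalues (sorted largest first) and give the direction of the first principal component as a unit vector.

Step 1 — characteristic polynomial p(λ) = det(λI - Sigma) = λ³ - tr·λ² + c_1·λ - det, where tr = trace, c_1 = sum of the principal 2×2 minors, det = det(Sigma):
  tr = 5 + 5 + 9 = 19,
  c_1 = (5·5 - (0)²) + (5·9 - (-2)²) + (5·9 - (1)²) = 25 + 41 + 44 = 110,
  det = 5·(5·9 - (1)²) - (0)·((0)·9 - (1)·(-2)) + (-2)·((0)·(1) - 5·(-2)) = 5·(44) - (0)·(2) + (-2)·(10) = 200.
  So p(λ) = λ³ - 19λ² + 110λ - 200.
Step 2 — look for an integer root (rational root theorem: any rational root is an integer divisor of 200). Testing λ = 4:
  p(4) = 64 - 304 + 440 - 200 = 0  ✓
  Dividing out (λ - 4): p(λ) = (λ - 4)(λ² - 15λ + 50).
Step 3 — remaining eigenvalues from the quadratic λ² - 15λ + 50 = 0:
  Δ = 15² - 4·50 = 225 - 200 = 25,  λ = (15 ± √25)/2 = (15 ± 5)/2 = 10 or 5.
  Sorted: λ_1 = 10,  λ_2 = 5,  λ_3 = 4  (check: sum = 19 = tr ✓).

Step 4 — unit eigenvector for λ_1 = 10: v spans the null space of (Sigma - λ_1 I), whose rows are
  r_1 = (-5, 0, -2),  r_2 = (0, -5, 1),  r_3 = (-2, 1, -1).
  v is orthogonal to every row, so take v ∝ r_1 × r_2 = ((0)·(1) - (-2)·(-5), (-2)·(0) - (-5)·(1), (-5)·(-5) - (0)·(0)) = (-10, 5, 25).
  Rescale (divide by 5; multiply by -1 so the first nonzero entry is positive): u = (2, -1, -5).
  ||u|| = √((2)² + (-1)² + (-5)²) = √(30) ≈ 5.4772,  v_1 = u/||u|| ≈ (0.3651, -0.1826, -0.9129) (||v_1|| = 1).

λ_1 = 10,  λ_2 = 5,  λ_3 = 4;  v_1 ≈ (0.3651, -0.1826, -0.9129)
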